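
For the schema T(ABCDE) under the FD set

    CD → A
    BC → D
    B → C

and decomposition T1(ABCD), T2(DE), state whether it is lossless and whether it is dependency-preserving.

Lossless test: (D)⁺ = {D}, which is a superkey of neither fragment — lossy.
Dependency preservation: every FD's attributes lie within a single fragment, so each can be enforced locally — preserved.

lossy but dependency-preserving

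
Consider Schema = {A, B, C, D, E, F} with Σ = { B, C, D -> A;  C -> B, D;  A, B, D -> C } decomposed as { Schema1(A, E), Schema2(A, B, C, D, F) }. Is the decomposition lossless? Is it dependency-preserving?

Lossless test: (A)⁺ = {A}, which is a superkey of neither fragment — lossy.
Dependency preservation: every FD's attributes lie within a single fragment, so each can be enforced locally — preserved.

lossy but dependency-preserving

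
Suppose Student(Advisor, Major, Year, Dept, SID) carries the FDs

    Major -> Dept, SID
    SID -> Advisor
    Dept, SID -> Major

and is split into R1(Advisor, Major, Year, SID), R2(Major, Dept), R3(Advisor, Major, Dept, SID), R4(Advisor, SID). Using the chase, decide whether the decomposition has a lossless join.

Yes

Chase test. Columns are Advisor, Major, Year, Dept, SID; row i has aⱼ where attribute j ∈ Ri, else bᵢⱼ.
Initial tableau (one row per fragment):
  row 1: a1 a2 a3 b14 a5
  row 2: b21 a2 b23 a4 b25
  row 3: a1 a2 b33 a4 a5
  row 4: a1 b42 b43 b44 a5
Rows 1 and 2 agree on Major; apply Major→Dept, SID and equate their Dept, SID entries.
Rows 1 and 2 agree on SID; apply SID→Advisor and equate their Advisor entries.
Row 1 is now all distinguished symbols — the join is lossless.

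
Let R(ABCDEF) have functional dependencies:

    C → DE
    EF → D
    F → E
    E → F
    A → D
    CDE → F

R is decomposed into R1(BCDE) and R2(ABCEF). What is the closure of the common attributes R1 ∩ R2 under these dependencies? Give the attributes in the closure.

R1 ∩ R2 = {BCE}.
C → DE applies, adding D
E → F applies, adding F
Closure: {BCDEF}.

BCDEF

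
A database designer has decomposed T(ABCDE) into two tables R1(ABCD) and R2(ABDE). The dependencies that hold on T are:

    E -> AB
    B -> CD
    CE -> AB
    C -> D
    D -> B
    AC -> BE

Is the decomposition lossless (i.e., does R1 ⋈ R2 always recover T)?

Common attributes: R1 ∩ R2 = {ABD}.
Closure of {ABD}: B → CD applies, adding C; AC → BE applies, adding E. So (ABD)⁺ = {ABCDE}.
This closure contains every attribute of R1, so R1 ∩ R2 → R1. The join is lossless.

Yes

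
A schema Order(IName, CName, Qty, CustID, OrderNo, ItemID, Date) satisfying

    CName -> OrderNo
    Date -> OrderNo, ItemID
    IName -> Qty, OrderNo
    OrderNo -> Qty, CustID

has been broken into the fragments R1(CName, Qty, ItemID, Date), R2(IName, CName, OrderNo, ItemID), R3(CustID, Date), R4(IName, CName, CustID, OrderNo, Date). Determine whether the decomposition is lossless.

Yes

Chase test. Columns are IName, CName, Qty, CustID, OrderNo, ItemID, Date; row i has aⱼ where attribute j ∈ Ri, else bᵢⱼ.
Initial tableau (one row per fragment):
  row 1: b11 a2 a3 b14 b15 a6 a7
  row 2: a1 a2 b23 b24 a5 a6 b27
  row 3: b31 b32 b33 a4 b35 b36 a7
  row 4: a1 a2 b43 a4 a5 b46 a7
Rows 1 and 2 agree on CName; apply CName→OrderNo and equate their OrderNo entries.
Rows 1 and 3 agree on Date; apply Date→OrderNo, ItemID and equate their OrderNo, ItemID entries.
Rows 1 and 4 agree on Date; apply Date→OrderNo, ItemID and equate their OrderNo, ItemID entries.
Rows 2 and 4 agree on IName; apply IName→Qty, OrderNo and equate their Qty, OrderNo entries.
Rows 1 and 2 agree on OrderNo; apply OrderNo→Qty, CustID and equate their Qty, CustID entries.
Rows 1 and 3 agree on OrderNo; apply OrderNo→Qty, CustID and equate their Qty, CustID entries.
Row 4 is now all distinguished symbols — the join is lossless.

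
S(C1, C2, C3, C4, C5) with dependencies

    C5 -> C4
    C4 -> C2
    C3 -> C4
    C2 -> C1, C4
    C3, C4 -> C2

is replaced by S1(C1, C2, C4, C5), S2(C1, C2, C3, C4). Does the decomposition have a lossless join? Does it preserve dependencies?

Lossless test: (C1, C2, C4)⁺ = {C1, C2, C4}, which is a superkey of neither fragment — lossy.
Dependency preservation: every FD's attributes lie within a single fragment, so each can be enforced locally — preserved.

lossy but dependency-preserving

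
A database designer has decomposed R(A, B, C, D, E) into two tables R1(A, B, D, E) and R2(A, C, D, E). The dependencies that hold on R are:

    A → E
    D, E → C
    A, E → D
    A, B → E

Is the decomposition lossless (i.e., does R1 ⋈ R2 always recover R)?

Yes

Common attributes: R1 ∩ R2 = {A, D, E}.
Closure of {A, D, E}: D, E → C applies, adding C. So (A, D, E)⁺ = {A, C, D, E}.
This closure contains every attribute of R2, so R1 ∩ R2 → R2. The join is lossless.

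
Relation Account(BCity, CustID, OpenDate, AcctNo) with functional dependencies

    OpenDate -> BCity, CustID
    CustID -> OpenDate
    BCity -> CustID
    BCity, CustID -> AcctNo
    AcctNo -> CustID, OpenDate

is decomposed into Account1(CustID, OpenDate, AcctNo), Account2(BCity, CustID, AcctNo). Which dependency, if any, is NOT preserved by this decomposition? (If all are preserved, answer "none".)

none

OpenDate → BCity, CustID: restricted closure across fragments reaches BCity, CustID.
CustID → OpenDate lies within Account1.
BCity → CustID lies within Account2.
BCity, CustID → AcctNo lies within Account2.
AcctNo → CustID, OpenDate lies within Account1.
Every dependency is enforceable on the fragments, so the decomposition is dependency-preserving.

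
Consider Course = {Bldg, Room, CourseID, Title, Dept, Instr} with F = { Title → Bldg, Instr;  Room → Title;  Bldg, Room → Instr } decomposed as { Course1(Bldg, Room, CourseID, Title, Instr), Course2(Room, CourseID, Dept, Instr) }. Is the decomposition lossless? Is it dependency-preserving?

Lossless test: (Room, CourseID, Instr)⁺ = {Bldg, Room, CourseID, Title, Instr}, which contains all of one fragment — lossless.
Dependency preservation: every FD's attributes lie within a single fragment, so each can be enforced locally — preserved.

lossless and dependency-preserving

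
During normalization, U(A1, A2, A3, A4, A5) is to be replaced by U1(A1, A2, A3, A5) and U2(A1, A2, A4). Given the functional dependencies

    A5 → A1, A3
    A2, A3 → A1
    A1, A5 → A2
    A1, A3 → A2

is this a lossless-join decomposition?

Common attributes: U1 ∩ U2 = {A1, A2}.
No dependency enlarges {A1, A2}, so (A1, A2)⁺ = {A1, A2}.
The closure contains neither all of U1 = {A1, A2, A3, A5} nor all of U2 = {A1, A2, A4}, so the common attributes are not a superkey of either fragment. The join is lossy.

No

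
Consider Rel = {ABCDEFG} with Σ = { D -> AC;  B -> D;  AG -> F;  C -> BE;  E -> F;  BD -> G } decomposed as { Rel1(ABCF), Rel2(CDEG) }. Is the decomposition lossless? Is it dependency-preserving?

lossless but not dependency-preserving

Lossless test: (C)⁺ = {ABCDEFG}, which contains all of one fragment — lossless.
Dependency preservation: the restricted closure of {AG} across the fragments never reaches {F}, so AG → F cannot be enforced without a join — not preserved.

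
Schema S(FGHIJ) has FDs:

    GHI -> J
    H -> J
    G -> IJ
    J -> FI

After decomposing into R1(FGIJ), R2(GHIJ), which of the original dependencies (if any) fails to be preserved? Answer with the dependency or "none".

none

GHI → J lies within R2.
H → J lies within R2.
G → IJ lies within R1.
J → FI lies within R1.
Every dependency is enforceable on the fragments, so the decomposition is dependency-preserving.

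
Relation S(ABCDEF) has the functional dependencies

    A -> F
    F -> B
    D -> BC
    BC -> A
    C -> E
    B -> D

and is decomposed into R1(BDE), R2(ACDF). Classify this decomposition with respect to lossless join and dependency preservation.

Lossless test: (D)⁺ = {ABCDEF}, which contains all of one fragment — lossless.
Dependency preservation: the restricted closure of {C} across the fragments never reaches {E}, so C → E cannot be enforced without a join — not preserved.

lossless but not dependency-preserving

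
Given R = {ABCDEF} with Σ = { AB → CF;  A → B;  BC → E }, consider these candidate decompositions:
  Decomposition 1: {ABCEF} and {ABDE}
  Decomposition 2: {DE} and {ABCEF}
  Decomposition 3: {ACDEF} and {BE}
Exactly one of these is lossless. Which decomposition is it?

Decomposition 1: common = {ABE}, closure = {ABCEF} → lossless.
Decomposition 2: common = {E}, closure = {E} → lossy.
Decomposition 3: common = {E}, closure = {E} → lossy.

Decomposition 1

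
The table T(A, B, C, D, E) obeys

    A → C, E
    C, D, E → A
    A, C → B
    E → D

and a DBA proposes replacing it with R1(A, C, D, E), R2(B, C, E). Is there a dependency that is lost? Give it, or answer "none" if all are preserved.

none

A → C, E lies within R1.
C, D, E → A lies within R1.
A, C → B: restricted closure across fragments reaches B.
E → D lies within R1.
Every dependency is enforceable on the fragments, so the decomposition is dependency-preserving.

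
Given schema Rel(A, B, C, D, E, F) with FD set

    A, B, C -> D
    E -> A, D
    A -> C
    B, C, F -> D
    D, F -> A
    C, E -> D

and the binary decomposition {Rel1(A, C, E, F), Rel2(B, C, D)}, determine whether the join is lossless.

No

Common attributes: Rel1 ∩ Rel2 = {C}.
No dependency enlarges {C}, so (C)⁺ = {C}.
The closure contains neither all of Rel1 = {A, C, E, F} nor all of Rel2 = {B, C, D}, so the common attributes are not a superkey of either fragment. The join is lossy.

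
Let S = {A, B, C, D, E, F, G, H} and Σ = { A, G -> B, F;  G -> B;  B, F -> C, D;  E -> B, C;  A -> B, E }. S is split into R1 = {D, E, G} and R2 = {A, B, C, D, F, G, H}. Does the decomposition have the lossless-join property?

Common attributes: R1 ∩ R2 = {D, G}.
Closure of {D, G}: G → B applies, adding B. So (D, G)⁺ = {B, D, G}.
The closure contains neither all of R1 = {D, E, G} nor all of R2 = {A, B, C, D, F, G, H}, so the common attributes are not a superkey of either fragment. The join is lossy.

No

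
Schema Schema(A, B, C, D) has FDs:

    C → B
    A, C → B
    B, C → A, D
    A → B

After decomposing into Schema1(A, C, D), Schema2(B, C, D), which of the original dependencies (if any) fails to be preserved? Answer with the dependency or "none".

Check A → B: no single fragment contains all of {A, B}, and the restricted closure of {A} across the fragments never reaches {B}.
C → B is preserved.
A, C → B is preserved.
B, C → A, D is preserved.

A → B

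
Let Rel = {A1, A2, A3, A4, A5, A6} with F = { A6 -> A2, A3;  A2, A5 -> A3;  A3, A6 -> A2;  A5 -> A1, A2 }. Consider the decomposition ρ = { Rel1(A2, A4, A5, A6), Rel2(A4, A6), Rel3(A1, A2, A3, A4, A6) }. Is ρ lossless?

No

Chase test. Columns are A1, A2, A3, A4, A5, A6; row i has aⱼ where attribute j ∈ Reli, else bᵢⱼ.
Initial tableau (one row per fragment):
  row 1: b11 a2 b13 a4 a5 a6
  row 2: b21 b22 b23 a4 b25 a6
  row 3: a1 a2 a3 a4 b35 a6
Rows 1 and 2 agree on A6; apply A6→A2, A3 and equate their A2, A3 entries.
Rows 1 and 3 agree on A6; apply A6→A2, A3 and equate their A2, A3 entries.
No row becomes fully distinguished — the join is lossy.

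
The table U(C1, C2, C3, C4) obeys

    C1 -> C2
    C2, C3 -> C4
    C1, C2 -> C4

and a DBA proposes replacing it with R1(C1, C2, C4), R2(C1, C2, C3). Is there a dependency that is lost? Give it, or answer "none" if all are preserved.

Check C2, C3 → C4: no single fragment contains all of {C2, C3, C4}, and the restricted closure of {C2, C3} across the fragments never reaches {C4}.
C1 → C2 is preserved.
C1, C2 → C4 is preserved.

C2, C3 -> C4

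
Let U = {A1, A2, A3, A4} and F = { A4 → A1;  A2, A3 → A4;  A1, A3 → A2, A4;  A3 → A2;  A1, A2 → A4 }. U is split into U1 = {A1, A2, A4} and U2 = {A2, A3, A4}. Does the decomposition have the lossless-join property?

Common attributes: U1 ∩ U2 = {A2, A4}.
Closure of {A2, A4}: A4 → A1 applies, adding A1. So (A2, A4)⁺ = {A1, A2, A4}.
This closure contains every attribute of U1, so U1 ∩ U2 → U1. The join is lossless.

Yes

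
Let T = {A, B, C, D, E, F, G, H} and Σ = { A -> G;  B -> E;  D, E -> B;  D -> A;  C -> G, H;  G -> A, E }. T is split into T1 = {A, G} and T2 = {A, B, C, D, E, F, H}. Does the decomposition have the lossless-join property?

Common attributes: T1 ∩ T2 = {A}.
Closure of {A}: A → G applies, adding G; G → A, E applies, adding E. So (A)⁺ = {A, E, G}.
This closure contains every attribute of T1, so T1 ∩ T2 → T1. The join is lossless.

Yes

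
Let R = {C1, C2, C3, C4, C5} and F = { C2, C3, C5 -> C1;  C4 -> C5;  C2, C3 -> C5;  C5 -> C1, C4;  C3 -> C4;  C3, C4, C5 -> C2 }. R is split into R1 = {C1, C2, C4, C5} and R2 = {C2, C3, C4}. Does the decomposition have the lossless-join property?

Yes

Common attributes: R1 ∩ R2 = {C2, C4}.
Closure of {C2, C4}: C4 → C5 applies, adding C5; C5 → C1, C4 applies, adding C1. So (C2, C4)⁺ = {C1, C2, C4, C5}.
This closure contains every attribute of R1, so R1 ∩ R2 → R1. The join is lossless.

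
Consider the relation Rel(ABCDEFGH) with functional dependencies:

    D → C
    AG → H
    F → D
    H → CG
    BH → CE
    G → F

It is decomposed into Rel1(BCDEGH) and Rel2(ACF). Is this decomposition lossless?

Common attributes: Rel1 ∩ Rel2 = {C}.
No dependency enlarges {C}, so (C)⁺ = {C}.
The closure contains neither all of Rel1 = {BCDEGH} nor all of Rel2 = {ACF}, so the common attributes are not a superkey of either fragment. The join is lossy.

No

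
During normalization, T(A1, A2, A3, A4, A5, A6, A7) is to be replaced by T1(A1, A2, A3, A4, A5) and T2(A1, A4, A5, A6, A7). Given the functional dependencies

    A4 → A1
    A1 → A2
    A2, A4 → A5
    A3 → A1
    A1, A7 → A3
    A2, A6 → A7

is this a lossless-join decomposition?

Common attributes: T1 ∩ T2 = {A1, A4, A5}.
Closure of {A1, A4, A5}: A1 → A2 applies, adding A2. So (A1, A4, A5)⁺ = {A1, A2, A4, A5}.
The closure contains neither all of T1 = {A1, A2, A3, A4, A5} nor all of T2 = {A1, A4, A5, A6, A7}, so the common attributes are not a superkey of either fragment. The join is lossy.

No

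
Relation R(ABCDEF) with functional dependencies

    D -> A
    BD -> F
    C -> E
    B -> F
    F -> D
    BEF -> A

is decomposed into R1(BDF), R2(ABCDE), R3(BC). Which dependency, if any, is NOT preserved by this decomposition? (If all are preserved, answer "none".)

D → A lies within R2.
BD → F lies within R1.
C → E lies within R2.
B → F lies within R1.
F → D lies within R1.
BEF → A: restricted closure across fragments reaches A.
Every dependency is enforceable on the fragments, so the decomposition is dependency-preserving.

none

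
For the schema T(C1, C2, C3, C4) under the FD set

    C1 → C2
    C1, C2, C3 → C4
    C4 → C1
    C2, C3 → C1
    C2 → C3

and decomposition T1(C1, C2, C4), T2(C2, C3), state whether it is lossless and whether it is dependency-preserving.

Lossless test: (C2)⁺ = {C1, C2, C3, C4}, which contains all of one fragment — lossless.
Dependency preservation: C1, C2, C3 → C4; C2, C3 → C1 are not contained in any single fragment, but the restricted closure of each left-hand side across the fragments still reaches the right-hand side; the remaining FDs each lie inside some fragment. All dependencies are preserved.

lossless and dependency-preserving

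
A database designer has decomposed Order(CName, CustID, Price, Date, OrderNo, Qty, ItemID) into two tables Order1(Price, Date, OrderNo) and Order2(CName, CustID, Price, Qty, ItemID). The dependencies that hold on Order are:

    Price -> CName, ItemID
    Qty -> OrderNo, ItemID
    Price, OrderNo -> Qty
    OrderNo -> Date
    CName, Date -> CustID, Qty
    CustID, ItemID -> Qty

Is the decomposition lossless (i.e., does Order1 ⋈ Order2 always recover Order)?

Common attributes: Order1 ∩ Order2 = {Price}.
Closure of {Price}: Price → CName, ItemID applies, adding CName, ItemID. So (Price)⁺ = {CName, Price, ItemID}.
The closure contains neither all of Order1 = {Price, Date, OrderNo} nor all of Order2 = {CName, CustID, Price, Qty, ItemID}, so the common attributes are not a superkey of either fragment. The join is lossy.

No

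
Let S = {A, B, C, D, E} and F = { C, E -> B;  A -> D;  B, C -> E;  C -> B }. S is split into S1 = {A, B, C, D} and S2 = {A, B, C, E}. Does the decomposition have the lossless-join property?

Common attributes: S1 ∩ S2 = {A, B, C}.
Closure of {A, B, C}: A → D applies, adding D; B, C → E applies, adding E. So (A, B, C)⁺ = {A, B, C, D, E}.
This closure contains every attribute of S1, so S1 ∩ S2 → S1. The join is lossless.

Yes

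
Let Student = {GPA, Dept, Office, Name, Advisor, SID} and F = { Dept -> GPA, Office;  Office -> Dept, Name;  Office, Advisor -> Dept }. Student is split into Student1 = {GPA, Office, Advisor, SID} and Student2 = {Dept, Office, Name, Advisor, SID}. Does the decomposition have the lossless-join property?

Common attributes: Student1 ∩ Student2 = {Office, Advisor, SID}.
Closure of {Office, Advisor, SID}: Office → Dept, Name applies, adding Dept, Name; Dept → GPA, Office applies, adding GPA. So (Office, Advisor, SID)⁺ = {GPA, Dept, Office, Name, Advisor, SID}.
This closure contains every attribute of Student1, so Student1 ∩ Student2 → Student1. The join is lossless.

Yes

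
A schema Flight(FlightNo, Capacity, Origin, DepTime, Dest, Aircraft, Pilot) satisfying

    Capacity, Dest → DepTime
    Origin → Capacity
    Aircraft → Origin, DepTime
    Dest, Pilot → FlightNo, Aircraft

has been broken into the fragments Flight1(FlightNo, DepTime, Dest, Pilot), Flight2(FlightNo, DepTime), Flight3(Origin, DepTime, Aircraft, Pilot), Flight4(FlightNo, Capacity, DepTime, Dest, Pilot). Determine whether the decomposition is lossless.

Chase test. Columns are FlightNo, Capacity, Origin, DepTime, Dest, Aircraft, Pilot; row i has aⱼ where attribute j ∈ Flighti, else bᵢⱼ.
Initial tableau (one row per fragment):
  row 1: a1 b12 b13 a4 a5 b16 a7
  row 2: a1 b22 b23 a4 b25 b26 b27
  row 3: b31 b32 a3 a4 b35 a6 a7
  row 4: a1 a2 b43 a4 a5 b46 a7
Rows 1 and 4 agree on Dest, Pilot; apply Dest, Pilot→FlightNo, Aircraft and equate their FlightNo, Aircraft entries.
Rows 1 and 4 agree on Aircraft; apply Aircraft→Origin, DepTime and equate their Origin, DepTime entries.
Rows 1 and 4 agree on Origin; apply Origin→Capacity and equate their Capacity entries.
No row becomes fully distinguished — the join is lossy.

No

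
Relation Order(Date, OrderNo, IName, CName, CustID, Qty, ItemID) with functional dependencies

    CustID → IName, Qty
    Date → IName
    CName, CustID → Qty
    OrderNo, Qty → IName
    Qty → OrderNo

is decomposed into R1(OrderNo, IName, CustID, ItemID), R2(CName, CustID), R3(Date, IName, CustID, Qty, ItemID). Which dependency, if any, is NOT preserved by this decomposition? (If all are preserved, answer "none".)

Check Qty → OrderNo: no single fragment contains all of {OrderNo, Qty}, and the restricted closure of {Qty} across the fragments never reaches {OrderNo}.
CustID → IName, Qty is preserved.
Date → IName is preserved.
CName, CustID → Qty is preserved.
OrderNo, Qty → IName is preserved.

Qty → OrderNo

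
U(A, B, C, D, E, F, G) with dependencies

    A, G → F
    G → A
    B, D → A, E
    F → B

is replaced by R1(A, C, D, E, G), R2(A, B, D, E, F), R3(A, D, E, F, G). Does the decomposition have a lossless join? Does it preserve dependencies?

Lossless test (chase): Rows 1 and 3 agree on A, G; apply A, G→F and equate their F entries. Rows 1 and 2 agree on F; apply F→B and equate their B entries. Rows 1 and 3 agree on F; apply F→B and equate their B entries. Row 1 is now all distinguished symbols — the join is lossless.
Dependency preservation: every FD's attributes lie within a single fragment, so each can be enforced locally — preserved.

lossless and dependency-preserving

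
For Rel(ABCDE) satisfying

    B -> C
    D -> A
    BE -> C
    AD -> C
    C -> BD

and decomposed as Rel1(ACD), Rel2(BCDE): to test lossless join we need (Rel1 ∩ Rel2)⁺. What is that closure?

ABCD

Rel1 ∩ Rel2 = {CD}.
D → A applies, adding A
C → BD applies, adding B
Closure: {ABCD}.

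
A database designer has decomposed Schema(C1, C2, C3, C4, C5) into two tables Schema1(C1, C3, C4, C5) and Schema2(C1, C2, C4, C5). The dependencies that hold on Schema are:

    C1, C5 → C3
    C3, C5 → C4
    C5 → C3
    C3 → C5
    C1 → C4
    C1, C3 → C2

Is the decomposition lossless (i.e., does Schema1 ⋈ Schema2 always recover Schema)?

Common attributes: Schema1 ∩ Schema2 = {C1, C4, C5}.
Closure of {C1, C4, C5}: C1, C5 → C3 applies, adding C3; C1, C3 → C2 applies, adding C2. So (C1, C4, C5)⁺ = {C1, C2, C3, C4, C5}.
This closure contains every attribute of Schema1, so Schema1 ∩ Schema2 → Schema1. The join is lossless.

Yes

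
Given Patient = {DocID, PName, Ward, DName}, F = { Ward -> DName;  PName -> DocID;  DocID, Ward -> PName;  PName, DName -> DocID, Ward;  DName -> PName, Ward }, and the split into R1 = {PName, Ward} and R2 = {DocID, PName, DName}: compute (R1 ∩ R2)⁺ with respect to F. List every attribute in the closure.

DocID, PName

R1 ∩ R2 = {PName}.
PName → DocID applies, adding DocID
Closure: {DocID, PName}.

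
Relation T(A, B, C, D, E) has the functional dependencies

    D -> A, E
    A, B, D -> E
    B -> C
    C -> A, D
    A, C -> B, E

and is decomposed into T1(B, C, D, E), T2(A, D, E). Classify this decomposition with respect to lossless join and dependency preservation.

lossless and dependency-preserving

Lossless test: (D, E)⁺ = {A, D, E}, which contains all of one fragment — lossless.
Dependency preservation: A, B, D → E; C → A, D; A, C → B, E are not contained in any single fragment, but the restricted closure of each left-hand side across the fragments still reaches the right-hand side; the remaining FDs each lie inside some fragment. All dependencies are preserved.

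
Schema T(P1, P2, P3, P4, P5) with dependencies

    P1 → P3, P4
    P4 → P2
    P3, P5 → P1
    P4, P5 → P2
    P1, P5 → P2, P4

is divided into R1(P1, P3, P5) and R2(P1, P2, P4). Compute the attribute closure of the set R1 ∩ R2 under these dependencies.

R1 ∩ R2 = {P1}.
P1 → P3, P4 applies, adding P3, P4
P4 → P2 applies, adding P2
Closure: {P1, P2, P3, P4}.

P1, P2, P3, P4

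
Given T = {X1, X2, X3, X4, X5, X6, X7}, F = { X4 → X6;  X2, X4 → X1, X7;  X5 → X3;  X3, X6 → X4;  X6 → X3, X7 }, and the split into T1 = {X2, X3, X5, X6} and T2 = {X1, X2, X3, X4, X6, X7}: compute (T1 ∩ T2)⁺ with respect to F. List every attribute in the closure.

T1 ∩ T2 = {X2, X3, X6}.
X3, X6 → X4 applies, adding X4
X6 → X3, X7 applies, adding X7
X2, X4 → X1, X7 applies, adding X1
Closure: {X1, X2, X3, X4, X6, X7}.

X1, X2, X3, X4, X6, X7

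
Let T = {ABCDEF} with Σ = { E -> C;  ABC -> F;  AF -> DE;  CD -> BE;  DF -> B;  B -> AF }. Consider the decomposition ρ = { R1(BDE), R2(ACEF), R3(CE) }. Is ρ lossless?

No

Chase test. Columns are ABCDEF; row i has aⱼ where attribute j ∈ Ri, else bᵢⱼ.
Initial tableau (one row per fragment):
  row 1: b11 a2 b13 a4 a5 b16
  row 2: a1 b22 a3 b24 a5 a6
  row 3: b31 b32 a3 b34 a5 b36
Rows 1 and 2 agree on E; apply E→C and equate their C entries.
No row becomes fully distinguished — the join is lossy.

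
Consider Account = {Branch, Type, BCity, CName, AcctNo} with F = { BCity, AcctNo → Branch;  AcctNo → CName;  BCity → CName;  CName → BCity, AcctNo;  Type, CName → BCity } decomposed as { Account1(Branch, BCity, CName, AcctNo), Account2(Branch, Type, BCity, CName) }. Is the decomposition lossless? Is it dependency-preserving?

lossless and dependency-preserving

Lossless test: (Branch, BCity, CName)⁺ = {Branch, BCity, CName, AcctNo}, which contains all of one fragment — lossless.
Dependency preservation: every FD's attributes lie within a single fragment, so each can be enforced locally — preserved.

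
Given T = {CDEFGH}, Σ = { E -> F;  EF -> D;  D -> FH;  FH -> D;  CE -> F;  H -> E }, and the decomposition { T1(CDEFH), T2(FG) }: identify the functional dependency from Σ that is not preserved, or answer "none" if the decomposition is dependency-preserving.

none

E → F lies within T1.
EF → D lies within T1.
D → FH lies within T1.
FH → D lies within T1.
CE → F lies within T1.
H → E lies within T1.
Every dependency is enforceable on the fragments, so the decomposition is dependency-preserving.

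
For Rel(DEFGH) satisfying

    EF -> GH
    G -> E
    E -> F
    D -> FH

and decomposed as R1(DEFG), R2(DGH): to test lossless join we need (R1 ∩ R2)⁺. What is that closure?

DEFGH

R1 ∩ R2 = {DG}.
G → E applies, adding E
E → F applies, adding F
D → FH applies, adding H
Closure: {DEFGH}.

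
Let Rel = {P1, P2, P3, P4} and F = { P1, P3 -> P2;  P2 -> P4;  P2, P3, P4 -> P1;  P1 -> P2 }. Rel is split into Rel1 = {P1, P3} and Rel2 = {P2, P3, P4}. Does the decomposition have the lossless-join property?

Common attributes: Rel1 ∩ Rel2 = {P3}.
No dependency enlarges {P3}, so (P3)⁺ = {P3}.
The closure contains neither all of Rel1 = {P1, P3} nor all of Rel2 = {P2, P3, P4}, so the common attributes are not a superkey of either fragment. The join is lossy.

No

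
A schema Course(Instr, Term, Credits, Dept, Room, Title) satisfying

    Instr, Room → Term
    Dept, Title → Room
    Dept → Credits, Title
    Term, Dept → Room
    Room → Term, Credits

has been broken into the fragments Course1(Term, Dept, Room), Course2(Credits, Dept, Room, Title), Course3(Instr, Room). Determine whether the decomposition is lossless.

No

Chase test. Columns are Instr, Term, Credits, Dept, Room, Title; row i has aⱼ where attribute j ∈ Coursei, else bᵢⱼ.
Initial tableau (one row per fragment):
  row 1: b11 a2 b13 a4 a5 b16
  row 2: b21 b22 a3 a4 a5 a6
  row 3: a1 b32 b33 b34 a5 b36
Rows 1 and 2 agree on Dept; apply Dept→Credits, Title and equate their Credits, Title entries.
Rows 1 and 2 agree on Room; apply Room→Term, Credits and equate their Term, Credits entries.
Rows 1 and 3 agree on Room; apply Room→Term, Credits and equate their Term, Credits entries.
No row becomes fully distinguished — the join is lossy.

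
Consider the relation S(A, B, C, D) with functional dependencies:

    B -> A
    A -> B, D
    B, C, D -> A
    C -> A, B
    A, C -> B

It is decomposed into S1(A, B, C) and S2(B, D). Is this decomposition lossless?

Yes

Common attributes: S1 ∩ S2 = {B}.
Closure of {B}: B → A applies, adding A; A → B, D applies, adding D. So (B)⁺ = {A, B, D}.
This closure contains every attribute of S2, so S1 ∩ S2 → S2. The join is lossless.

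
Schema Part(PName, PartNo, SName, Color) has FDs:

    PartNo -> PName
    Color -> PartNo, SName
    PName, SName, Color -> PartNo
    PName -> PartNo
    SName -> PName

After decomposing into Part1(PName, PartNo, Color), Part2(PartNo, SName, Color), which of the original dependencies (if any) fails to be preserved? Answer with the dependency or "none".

none

PartNo → PName lies within Part1.
Color → PartNo, SName lies within Part2.
PName, SName, Color → PartNo: restricted closure across fragments reaches PartNo.
PName → PartNo lies within Part1.
SName → PName: restricted closure across fragments reaches PName.
Every dependency is enforceable on the fragments, so the decomposition is dependency-preserving.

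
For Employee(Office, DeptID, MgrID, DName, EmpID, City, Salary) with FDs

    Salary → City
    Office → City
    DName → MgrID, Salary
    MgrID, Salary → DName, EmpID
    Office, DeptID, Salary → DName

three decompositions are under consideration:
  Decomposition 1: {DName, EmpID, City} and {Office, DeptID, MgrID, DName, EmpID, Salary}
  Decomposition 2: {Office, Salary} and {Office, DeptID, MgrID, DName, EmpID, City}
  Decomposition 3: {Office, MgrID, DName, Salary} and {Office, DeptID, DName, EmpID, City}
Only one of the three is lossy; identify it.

Decomposition 1: common = {DName, EmpID}, closure = {MgrID, DName, EmpID, City, Salary} → lossless.
Decomposition 2: common = {Office}, closure = {Office, City} → lossy.
Decomposition 3: common = {Office, DName}, closure = {Office, MgrID, DName, EmpID, City, Salary} → lossless.

Decomposition 2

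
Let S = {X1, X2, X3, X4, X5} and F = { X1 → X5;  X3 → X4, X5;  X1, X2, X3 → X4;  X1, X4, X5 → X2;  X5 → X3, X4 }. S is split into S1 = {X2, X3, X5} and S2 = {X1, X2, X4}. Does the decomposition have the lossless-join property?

No

Common attributes: S1 ∩ S2 = {X2}.
No dependency enlarges {X2}, so (X2)⁺ = {X2}.
The closure contains neither all of S1 = {X2, X3, X5} nor all of S2 = {X1, X2, X4}, so the common attributes are not a superkey of either fragment. The join is lossy.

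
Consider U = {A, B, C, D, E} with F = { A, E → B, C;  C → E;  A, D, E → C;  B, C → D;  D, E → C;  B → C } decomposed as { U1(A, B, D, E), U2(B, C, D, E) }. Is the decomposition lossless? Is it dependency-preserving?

Lossless test: (B, D, E)⁺ = {B, C, D, E}, which contains all of one fragment — lossless.
Dependency preservation: A, E → B, C; A, D, E → C are not contained in any single fragment, but the restricted closure of each left-hand side across the fragments still reaches the right-hand side; the remaining FDs each lie inside some fragment. All dependencies are preserved.

lossless and dependency-preserving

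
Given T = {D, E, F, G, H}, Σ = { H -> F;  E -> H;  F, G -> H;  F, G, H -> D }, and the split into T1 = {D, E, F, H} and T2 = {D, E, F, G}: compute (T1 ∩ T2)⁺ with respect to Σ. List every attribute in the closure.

D, E, F, H

T1 ∩ T2 = {D, E, F}.
E → H applies, adding H
Closure: {D, E, F, H}.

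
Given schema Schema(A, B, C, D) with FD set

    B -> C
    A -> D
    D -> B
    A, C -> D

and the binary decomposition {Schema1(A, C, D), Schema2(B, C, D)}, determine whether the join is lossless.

Common attributes: Schema1 ∩ Schema2 = {C, D}.
Closure of {C, D}: D → B applies, adding B. So (C, D)⁺ = {B, C, D}.
This closure contains every attribute of Schema2, so Schema1 ∩ Schema2 → Schema2. The join is lossless.

Yes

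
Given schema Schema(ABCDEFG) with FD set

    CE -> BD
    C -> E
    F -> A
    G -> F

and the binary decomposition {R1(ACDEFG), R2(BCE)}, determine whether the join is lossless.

Yes

Common attributes: R1 ∩ R2 = {CE}.
Closure of {CE}: CE → BD applies, adding BD. So (CE)⁺ = {BCDE}.
This closure contains every attribute of R2, so R1 ∩ R2 → R2. The join is lossless.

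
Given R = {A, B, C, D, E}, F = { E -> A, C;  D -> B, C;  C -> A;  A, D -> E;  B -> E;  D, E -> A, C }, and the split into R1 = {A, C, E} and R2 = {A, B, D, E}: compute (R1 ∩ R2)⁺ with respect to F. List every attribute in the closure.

A, C, E

R1 ∩ R2 = {A, E}.
E → A, C applies, adding C
Closure: {A, C, E}.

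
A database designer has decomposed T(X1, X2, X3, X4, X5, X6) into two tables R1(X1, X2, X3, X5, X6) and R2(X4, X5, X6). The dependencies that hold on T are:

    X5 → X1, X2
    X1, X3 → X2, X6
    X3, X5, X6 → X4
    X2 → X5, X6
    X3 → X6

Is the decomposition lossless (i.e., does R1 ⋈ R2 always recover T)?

Common attributes: R1 ∩ R2 = {X5, X6}.
Closure of {X5, X6}: X5 → X1, X2 applies, adding X1, X2. So (X5, X6)⁺ = {X1, X2, X5, X6}.
The closure contains neither all of R1 = {X1, X2, X3, X5, X6} nor all of R2 = {X4, X5, X6}, so the common attributes are not a superkey of either fragment. The join is lossy.

No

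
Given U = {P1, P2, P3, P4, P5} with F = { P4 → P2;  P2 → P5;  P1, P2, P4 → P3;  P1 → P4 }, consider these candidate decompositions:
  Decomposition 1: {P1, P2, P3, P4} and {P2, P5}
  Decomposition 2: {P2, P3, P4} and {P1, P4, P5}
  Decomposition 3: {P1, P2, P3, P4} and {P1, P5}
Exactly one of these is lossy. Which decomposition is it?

Decomposition 2

Decomposition 1: common = {P2}, closure = {P2, P5} → lossless.
Decomposition 2: common = {P4}, closure = {P2, P4, P5} → lossy.
Decomposition 3: common = {P1}, closure = {P1, P2, P3, P4, P5} → lossless.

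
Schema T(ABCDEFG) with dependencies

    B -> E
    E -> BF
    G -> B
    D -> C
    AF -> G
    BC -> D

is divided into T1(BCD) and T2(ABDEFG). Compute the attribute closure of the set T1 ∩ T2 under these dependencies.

T1 ∩ T2 = {BD}.
B → E applies, adding E
E → BF applies, adding F
D → C applies, adding C
Closure: {BCDEF}.

BCDEF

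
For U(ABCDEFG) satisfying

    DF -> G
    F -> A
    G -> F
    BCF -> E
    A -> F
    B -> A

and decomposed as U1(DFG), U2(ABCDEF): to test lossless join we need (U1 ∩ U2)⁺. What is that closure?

ADFG

U1 ∩ U2 = {DF}.
DF → G applies, adding G
F → A applies, adding A
Closure: {ADFG}.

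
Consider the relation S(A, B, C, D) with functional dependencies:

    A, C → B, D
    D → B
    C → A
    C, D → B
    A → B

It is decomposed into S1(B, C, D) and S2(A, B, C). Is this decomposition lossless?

Yes

Common attributes: S1 ∩ S2 = {B, C}.
Closure of {B, C}: C → A applies, adding A; A, C → B, D applies, adding D. So (B, C)⁺ = {A, B, C, D}.
This closure contains every attribute of S1, so S1 ∩ S2 → S1. The join is lossless.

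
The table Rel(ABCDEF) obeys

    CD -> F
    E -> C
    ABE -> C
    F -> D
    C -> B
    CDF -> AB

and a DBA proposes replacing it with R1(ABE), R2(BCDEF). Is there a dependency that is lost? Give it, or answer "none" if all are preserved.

CDF -> AB

Check CDF → AB: no single fragment contains all of {ABCDF}, and the restricted closure of {CDF} across the fragments never reaches {AB}.
CD → F is preserved.
E → C is preserved.
ABE → C is preserved.
F → D is preserved.
C → B is preserved.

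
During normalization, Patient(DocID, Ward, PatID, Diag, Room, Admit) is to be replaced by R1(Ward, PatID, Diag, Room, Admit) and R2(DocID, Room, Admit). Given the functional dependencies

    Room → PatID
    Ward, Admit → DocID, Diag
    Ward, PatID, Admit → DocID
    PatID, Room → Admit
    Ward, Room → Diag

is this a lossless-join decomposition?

No

Common attributes: R1 ∩ R2 = {Room, Admit}.
Closure of {Room, Admit}: Room → PatID applies, adding PatID. So (Room, Admit)⁺ = {PatID, Room, Admit}.
The closure contains neither all of R1 = {Ward, PatID, Diag, Room, Admit} nor all of R2 = {DocID, Room, Admit}, so the common attributes are not a superkey of either fragment. The join is lossy.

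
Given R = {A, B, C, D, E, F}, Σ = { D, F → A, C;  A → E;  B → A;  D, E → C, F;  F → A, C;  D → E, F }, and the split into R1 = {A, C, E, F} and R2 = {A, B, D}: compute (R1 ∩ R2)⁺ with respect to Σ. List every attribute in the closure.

R1 ∩ R2 = {A}.
A → E applies, adding E
Closure: {A, E}.

A, E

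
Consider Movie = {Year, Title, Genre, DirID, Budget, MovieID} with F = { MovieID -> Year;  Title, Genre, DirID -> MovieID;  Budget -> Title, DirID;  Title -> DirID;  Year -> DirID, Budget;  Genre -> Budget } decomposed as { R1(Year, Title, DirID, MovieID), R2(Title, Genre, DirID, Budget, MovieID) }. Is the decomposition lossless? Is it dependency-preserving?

lossless but not dependency-preserving

Lossless test: (Title, DirID, MovieID)⁺ = {Year, Title, DirID, Budget, MovieID}, which contains all of one fragment — lossless.
Dependency preservation: the restricted closure of {Year} across the fragments never reaches {DirID, Budget}, so Year → DirID, Budget cannot be enforced without a join — not preserved.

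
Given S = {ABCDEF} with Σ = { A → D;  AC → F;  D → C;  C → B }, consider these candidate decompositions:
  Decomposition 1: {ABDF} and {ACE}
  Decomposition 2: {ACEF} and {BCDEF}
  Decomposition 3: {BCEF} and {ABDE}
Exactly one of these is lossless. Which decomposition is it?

Decomposition 1

Decomposition 1: common = {A}, closure = {ABCDF} → lossless.
Decomposition 2: common = {CEF}, closure = {BCEF} → lossy.
Decomposition 3: common = {BE}, closure = {BE} → lossy.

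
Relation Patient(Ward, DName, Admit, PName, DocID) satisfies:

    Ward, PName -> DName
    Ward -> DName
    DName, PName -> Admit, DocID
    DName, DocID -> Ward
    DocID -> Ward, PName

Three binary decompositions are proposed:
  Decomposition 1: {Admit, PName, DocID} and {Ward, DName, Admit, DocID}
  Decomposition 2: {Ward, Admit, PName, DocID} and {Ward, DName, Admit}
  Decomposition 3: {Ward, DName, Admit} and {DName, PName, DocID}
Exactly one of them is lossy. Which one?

Decomposition 3

Decomposition 1: common = {Admit, DocID}, closure = {Ward, DName, Admit, PName, DocID} → lossless.
Decomposition 2: common = {Ward, Admit}, closure = {Ward, DName, Admit} → lossless.
Decomposition 3: common = {DName}, closure = {DName} → lossy.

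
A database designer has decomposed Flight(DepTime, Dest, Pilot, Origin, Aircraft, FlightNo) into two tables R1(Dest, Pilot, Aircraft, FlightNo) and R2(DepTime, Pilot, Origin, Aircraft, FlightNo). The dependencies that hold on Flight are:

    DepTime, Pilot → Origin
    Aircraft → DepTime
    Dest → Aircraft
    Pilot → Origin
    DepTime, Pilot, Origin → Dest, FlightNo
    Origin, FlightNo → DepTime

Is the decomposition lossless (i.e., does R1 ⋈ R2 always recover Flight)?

Yes

Common attributes: R1 ∩ R2 = {Pilot, Aircraft, FlightNo}.
Closure of {Pilot, Aircraft, FlightNo}: Aircraft → DepTime applies, adding DepTime; Pilot → Origin applies, adding Origin; DepTime, Pilot, Origin → Dest, FlightNo applies, adding Dest. So (Pilot, Aircraft, FlightNo)⁺ = {DepTime, Dest, Pilot, Origin, Aircraft, FlightNo}.
This closure contains every attribute of R1, so R1 ∩ R2 → R1. The join is lossless.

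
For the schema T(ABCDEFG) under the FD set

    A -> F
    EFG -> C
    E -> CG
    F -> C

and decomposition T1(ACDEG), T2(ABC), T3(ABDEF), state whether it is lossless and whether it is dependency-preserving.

Lossless test (chase): Rows 1 and 2 agree on A; apply A→F and equate their F entries. Rows 1 and 3 agree on A; apply A→F and equate their F entries. Rows 1 and 3 agree on E; apply E→CG and equate their CG entries. Row 3 is now all distinguished symbols — the join is lossless.
Dependency preservation: the restricted closure of {F} across the fragments never reaches {C}, so F → C cannot be enforced without a join — not preserved.

lossless but not dependency-preserving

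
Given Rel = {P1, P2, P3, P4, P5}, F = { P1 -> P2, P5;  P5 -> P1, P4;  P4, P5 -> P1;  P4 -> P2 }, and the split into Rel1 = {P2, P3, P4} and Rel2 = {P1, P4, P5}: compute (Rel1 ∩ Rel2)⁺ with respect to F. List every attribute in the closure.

Rel1 ∩ Rel2 = {P4}.
P4 → P2 applies, adding P2
Closure: {P2, P4}.

P2, P4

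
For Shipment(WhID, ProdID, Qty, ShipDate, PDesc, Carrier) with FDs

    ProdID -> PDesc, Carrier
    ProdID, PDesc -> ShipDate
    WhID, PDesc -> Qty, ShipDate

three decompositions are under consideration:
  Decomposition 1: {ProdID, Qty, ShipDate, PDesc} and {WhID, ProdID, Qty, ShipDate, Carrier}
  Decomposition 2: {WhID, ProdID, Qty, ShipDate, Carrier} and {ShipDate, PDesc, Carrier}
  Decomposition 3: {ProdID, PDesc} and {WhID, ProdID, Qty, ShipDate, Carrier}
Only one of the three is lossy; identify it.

Decomposition 1: common = {ProdID, Qty, ShipDate}, closure = {ProdID, Qty, ShipDate, PDesc, Carrier} → lossless.
Decomposition 2: common = {ShipDate, Carrier}, closure = {ShipDate, Carrier} → lossy.
Decomposition 3: common = {ProdID}, closure = {ProdID, ShipDate, PDesc, Carrier} → lossless.

Decomposition 2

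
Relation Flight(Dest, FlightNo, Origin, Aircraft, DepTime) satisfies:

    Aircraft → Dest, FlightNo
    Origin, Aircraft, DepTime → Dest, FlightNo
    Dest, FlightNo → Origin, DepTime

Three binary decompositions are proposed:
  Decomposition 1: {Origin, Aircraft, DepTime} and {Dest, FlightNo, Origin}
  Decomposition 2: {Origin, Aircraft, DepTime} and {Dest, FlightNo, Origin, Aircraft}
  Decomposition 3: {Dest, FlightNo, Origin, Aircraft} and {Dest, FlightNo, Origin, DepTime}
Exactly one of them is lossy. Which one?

Decomposition 1: common = {Origin}, closure = {Origin} → lossy.
Decomposition 2: common = {Origin, Aircraft}, closure = {Dest, FlightNo, Origin, Aircraft, DepTime} → lossless.
Decomposition 3: common = {Dest, FlightNo, Origin}, closure = {Dest, FlightNo, Origin, DepTime} → lossless.

Decomposition 1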